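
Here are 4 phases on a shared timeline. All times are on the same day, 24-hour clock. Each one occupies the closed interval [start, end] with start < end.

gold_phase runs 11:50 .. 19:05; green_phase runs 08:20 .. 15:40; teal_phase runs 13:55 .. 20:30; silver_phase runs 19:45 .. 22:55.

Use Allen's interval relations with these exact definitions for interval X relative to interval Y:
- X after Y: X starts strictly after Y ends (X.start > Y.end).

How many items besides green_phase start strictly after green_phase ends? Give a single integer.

Target green_phase = [08:20, 15:40].
gold_phase [11:50, 19:05] → overlapped-by → no.
silver_phase [19:45, 22:55] → after → counts.
teal_phase [13:55, 20:30] → overlapped-by → no.
Total: 1.

1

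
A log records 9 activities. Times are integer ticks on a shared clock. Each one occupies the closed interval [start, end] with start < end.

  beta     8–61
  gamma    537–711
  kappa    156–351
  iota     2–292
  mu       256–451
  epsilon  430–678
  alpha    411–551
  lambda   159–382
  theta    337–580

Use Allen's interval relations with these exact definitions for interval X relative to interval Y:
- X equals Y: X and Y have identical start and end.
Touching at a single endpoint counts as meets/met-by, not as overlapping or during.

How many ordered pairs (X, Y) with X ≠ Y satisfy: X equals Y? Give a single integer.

Checking all 72 ordered pairs for relation 'equals'; matching pairs in alphabetical order:
No pair satisfies it.
Count: 0.

0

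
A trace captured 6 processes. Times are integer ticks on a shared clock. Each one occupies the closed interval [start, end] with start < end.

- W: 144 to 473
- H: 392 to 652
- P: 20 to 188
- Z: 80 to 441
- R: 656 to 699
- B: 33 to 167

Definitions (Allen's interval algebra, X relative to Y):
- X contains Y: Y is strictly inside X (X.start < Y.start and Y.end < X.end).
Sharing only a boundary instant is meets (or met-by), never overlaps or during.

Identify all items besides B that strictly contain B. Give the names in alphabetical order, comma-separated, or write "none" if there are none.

P

Target B = [33, 167].
H [392, 652] → after → no.
P [20, 188] → contains → yes.
R [656, 699] → after → no.
W [144, 473] → overlapped-by → no.
Z [80, 441] → overlapped-by → no.
Result: P.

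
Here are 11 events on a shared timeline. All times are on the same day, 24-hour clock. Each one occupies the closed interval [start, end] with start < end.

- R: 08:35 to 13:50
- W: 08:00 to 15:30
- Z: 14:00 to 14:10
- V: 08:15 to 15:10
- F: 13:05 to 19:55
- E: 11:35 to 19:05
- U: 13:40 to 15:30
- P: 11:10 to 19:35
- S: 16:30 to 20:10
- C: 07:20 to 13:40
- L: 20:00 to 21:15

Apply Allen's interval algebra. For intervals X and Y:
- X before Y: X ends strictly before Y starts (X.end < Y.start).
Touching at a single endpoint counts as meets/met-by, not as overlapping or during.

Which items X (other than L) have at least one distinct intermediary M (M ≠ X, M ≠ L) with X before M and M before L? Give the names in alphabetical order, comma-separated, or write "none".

C, R

Target L = [20:00, 21:15].
Intermediaries M with M before L: C, E, F, P, R, U, V, W, Z.
Via C — items with X before C: none.
Via E — items with X before E: none.
Via F — items with X before F: none.
Via P — items with X before P: none.
Via R — items with X before R: none.
Via U — items with X before U: none.
Via V — items with X before V: none.
Via W — items with X before W: none.
Via Z — items with X before Z: C, R.
Union: C, R.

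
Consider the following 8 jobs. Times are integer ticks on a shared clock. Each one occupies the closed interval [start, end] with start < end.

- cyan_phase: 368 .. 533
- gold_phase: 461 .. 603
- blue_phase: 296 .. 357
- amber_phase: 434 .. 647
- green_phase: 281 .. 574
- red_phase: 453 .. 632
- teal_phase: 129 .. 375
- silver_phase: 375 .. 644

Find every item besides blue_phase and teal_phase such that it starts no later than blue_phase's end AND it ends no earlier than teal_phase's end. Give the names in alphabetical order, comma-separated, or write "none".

Conditions: its start is no later than blue_phase's end (X.start <= 357) AND its end is no earlier than teal_phase's end (X.end >= 375).
amber_phase: start 434 <= 357? ✗; end 647 >= 375? ✓ → no.
cyan_phase: start 368 <= 357? ✗; end 533 >= 375? ✓ → no.
gold_phase: start 461 <= 357? ✗; end 603 >= 375? ✓ → no.
green_phase: start 281 <= 357? ✓; end 574 >= 375? ✓ → yes.
red_phase: start 453 <= 357? ✗; end 632 >= 375? ✓ → no.
silver_phase: start 375 <= 357? ✗; end 644 >= 375? ✓ → no.
Result: green_phase.

green_phase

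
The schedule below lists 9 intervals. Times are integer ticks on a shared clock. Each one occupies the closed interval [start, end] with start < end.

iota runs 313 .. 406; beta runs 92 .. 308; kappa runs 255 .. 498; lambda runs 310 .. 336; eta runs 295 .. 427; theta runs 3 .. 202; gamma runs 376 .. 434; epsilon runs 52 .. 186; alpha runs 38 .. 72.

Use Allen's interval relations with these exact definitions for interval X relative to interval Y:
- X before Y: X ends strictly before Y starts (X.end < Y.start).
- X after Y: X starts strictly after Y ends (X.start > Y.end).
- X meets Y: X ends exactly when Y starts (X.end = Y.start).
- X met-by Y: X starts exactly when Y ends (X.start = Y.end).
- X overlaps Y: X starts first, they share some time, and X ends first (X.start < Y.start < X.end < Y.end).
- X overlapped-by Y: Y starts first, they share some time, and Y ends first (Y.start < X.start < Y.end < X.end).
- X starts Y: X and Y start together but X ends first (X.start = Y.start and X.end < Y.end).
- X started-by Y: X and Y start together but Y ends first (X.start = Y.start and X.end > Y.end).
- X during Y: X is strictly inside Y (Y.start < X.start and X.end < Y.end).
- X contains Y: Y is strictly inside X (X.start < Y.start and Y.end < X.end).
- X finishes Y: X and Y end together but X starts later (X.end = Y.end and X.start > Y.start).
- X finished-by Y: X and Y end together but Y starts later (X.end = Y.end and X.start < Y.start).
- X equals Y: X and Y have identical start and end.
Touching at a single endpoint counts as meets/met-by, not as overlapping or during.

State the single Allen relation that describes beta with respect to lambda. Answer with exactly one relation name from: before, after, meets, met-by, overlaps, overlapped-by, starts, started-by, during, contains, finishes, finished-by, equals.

before

beta = [92, 308]; lambda = [310, 336].
Compare endpoints: beta.start < lambda.start, beta.start < lambda.end, beta.end < lambda.start, beta.end < lambda.end.
That pattern is 'before'.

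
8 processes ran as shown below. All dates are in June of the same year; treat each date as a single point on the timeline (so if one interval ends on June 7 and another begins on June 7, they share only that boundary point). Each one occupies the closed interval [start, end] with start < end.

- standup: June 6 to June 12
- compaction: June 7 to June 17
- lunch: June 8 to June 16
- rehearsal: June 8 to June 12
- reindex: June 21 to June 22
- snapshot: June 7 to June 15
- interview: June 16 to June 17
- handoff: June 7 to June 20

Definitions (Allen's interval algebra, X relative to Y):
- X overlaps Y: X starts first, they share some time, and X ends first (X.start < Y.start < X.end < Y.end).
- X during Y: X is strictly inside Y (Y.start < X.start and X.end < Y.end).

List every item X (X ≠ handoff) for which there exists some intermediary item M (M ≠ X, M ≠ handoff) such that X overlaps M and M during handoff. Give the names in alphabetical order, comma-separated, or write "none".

snapshot, standup

Target handoff = [June 7, June 20].
Intermediaries M with M during handoff: interview, lunch, rehearsal.
Via interview — items with X overlaps interview: none.
Via lunch — items with X overlaps lunch: snapshot, standup.
Via rehearsal — items with X overlaps rehearsal: none.
Union: snapshot, standup.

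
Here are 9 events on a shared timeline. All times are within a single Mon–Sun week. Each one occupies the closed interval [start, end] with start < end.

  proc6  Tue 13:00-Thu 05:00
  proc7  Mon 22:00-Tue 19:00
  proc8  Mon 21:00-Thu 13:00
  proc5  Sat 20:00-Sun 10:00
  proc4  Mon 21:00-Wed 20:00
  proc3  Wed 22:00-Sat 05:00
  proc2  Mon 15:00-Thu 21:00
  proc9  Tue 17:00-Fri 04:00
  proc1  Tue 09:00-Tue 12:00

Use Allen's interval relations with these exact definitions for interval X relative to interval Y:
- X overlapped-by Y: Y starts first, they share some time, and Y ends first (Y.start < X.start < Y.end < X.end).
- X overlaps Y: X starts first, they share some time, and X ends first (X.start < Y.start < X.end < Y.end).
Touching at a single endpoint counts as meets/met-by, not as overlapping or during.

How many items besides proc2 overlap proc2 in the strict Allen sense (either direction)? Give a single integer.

Target proc2 = [Mon 15:00, Thu 21:00].
proc1 [Tue 09:00, Tue 12:00] → during → no.
proc3 [Wed 22:00, Sat 05:00] → overlapped-by → counts.
proc4 [Mon 21:00, Wed 20:00] → during → no.
proc5 [Sat 20:00, Sun 10:00] → after → no.
proc6 [Tue 13:00, Thu 05:00] → during → no.
proc7 [Mon 22:00, Tue 19:00] → during → no.
proc8 [Mon 21:00, Thu 13:00] → during → no.
proc9 [Tue 17:00, Fri 04:00] → overlapped-by → counts.
Total: 2.

2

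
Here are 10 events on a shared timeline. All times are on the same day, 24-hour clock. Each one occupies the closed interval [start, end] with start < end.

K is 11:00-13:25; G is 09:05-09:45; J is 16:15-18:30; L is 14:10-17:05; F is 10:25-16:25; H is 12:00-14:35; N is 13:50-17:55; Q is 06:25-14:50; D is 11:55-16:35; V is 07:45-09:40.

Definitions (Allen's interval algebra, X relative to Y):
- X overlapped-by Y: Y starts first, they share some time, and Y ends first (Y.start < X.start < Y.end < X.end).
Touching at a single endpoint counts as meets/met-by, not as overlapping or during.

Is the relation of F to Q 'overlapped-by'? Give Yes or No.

Yes

F = [10:25, 16:25], Q = [06:25, 14:50].
Actual relation of F to Q: overlapped-by.
Asked whether 'overlapped-by' holds → Yes.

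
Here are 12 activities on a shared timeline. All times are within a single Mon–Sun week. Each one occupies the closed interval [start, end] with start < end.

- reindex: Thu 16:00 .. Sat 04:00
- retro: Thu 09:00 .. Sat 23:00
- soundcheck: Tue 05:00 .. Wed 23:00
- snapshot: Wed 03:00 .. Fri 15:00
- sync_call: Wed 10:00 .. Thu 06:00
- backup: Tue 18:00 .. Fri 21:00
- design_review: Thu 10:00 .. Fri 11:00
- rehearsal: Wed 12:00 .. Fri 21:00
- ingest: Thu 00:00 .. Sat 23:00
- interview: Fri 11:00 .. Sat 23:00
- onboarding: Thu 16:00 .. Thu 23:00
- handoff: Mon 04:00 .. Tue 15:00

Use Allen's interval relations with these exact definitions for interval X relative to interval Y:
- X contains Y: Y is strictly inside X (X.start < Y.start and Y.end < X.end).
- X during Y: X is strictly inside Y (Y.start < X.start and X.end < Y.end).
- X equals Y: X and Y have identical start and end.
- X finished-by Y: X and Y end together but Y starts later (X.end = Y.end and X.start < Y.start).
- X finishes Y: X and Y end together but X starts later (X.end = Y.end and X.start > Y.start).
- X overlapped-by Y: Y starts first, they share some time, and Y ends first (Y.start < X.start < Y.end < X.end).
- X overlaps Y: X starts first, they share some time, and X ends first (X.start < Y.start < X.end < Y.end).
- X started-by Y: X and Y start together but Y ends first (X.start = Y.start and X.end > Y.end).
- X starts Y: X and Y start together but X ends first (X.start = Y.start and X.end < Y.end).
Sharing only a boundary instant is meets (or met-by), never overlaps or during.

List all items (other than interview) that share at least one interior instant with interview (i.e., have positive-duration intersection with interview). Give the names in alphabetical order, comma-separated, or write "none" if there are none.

Target interview = [Fri 11:00, Sat 23:00].
backup [Tue 18:00, Fri 21:00] → overlaps → yes.
design_review [Thu 10:00, Fri 11:00] → meets → no.
handoff [Mon 04:00, Tue 15:00] → before → no.
ingest [Thu 00:00, Sat 23:00] → finished-by → yes.
onboarding [Thu 16:00, Thu 23:00] → before → no.
rehearsal [Wed 12:00, Fri 21:00] → overlaps → yes.
reindex [Thu 16:00, Sat 04:00] → overlaps → yes.
retro [Thu 09:00, Sat 23:00] → finished-by → yes.
snapshot [Wed 03:00, Fri 15:00] → overlaps → yes.
soundcheck [Tue 05:00, Wed 23:00] → before → no.
sync_call [Wed 10:00, Thu 06:00] → before → no.
Result: backup, ingest, rehearsal, reindex, retro, snapshot.

backup, ingest, rehearsal, reindex, retro, snapshot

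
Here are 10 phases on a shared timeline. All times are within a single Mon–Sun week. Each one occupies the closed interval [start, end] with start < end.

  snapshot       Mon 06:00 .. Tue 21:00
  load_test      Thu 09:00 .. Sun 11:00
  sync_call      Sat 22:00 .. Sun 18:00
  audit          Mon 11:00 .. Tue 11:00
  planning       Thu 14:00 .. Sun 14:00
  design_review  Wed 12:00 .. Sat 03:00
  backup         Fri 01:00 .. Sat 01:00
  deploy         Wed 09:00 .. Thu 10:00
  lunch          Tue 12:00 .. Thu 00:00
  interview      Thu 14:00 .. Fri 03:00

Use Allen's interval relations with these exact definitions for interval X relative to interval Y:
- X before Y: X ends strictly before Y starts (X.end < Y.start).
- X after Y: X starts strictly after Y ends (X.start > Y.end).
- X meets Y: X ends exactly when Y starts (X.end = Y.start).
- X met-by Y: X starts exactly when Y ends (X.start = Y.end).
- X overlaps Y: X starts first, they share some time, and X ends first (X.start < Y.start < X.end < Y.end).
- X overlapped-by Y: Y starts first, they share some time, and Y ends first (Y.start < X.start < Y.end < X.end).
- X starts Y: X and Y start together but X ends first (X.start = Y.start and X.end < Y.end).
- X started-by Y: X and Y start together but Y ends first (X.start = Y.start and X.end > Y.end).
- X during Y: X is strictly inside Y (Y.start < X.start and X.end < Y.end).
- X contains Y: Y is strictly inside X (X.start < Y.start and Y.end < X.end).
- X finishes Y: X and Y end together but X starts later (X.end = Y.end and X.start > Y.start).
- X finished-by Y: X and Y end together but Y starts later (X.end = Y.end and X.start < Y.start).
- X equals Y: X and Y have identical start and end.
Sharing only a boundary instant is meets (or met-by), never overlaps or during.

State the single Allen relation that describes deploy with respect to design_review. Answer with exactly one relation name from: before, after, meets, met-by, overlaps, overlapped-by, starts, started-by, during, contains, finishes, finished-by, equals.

overlaps

deploy = [Wed 09:00, Thu 10:00]; design_review = [Wed 12:00, Sat 03:00].
Compare endpoints: deploy.start < design_review.start, deploy.start < design_review.end, deploy.end > design_review.start, deploy.end < design_review.end.
That pattern is 'overlaps'.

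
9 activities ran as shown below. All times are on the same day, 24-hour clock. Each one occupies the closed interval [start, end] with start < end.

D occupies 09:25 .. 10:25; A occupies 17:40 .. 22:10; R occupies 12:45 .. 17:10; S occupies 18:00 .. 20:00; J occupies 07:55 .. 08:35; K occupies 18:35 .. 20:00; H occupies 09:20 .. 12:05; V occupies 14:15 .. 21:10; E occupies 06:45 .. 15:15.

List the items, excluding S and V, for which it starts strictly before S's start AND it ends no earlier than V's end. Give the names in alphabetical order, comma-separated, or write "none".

Conditions: its start is strictly before S's start (X.start < 18:00) AND its end is no earlier than V's end (X.end >= 21:10).
A: start 17:40 < 18:00? ✓; end 22:10 >= 21:10? ✓ → yes.
D: start 09:25 < 18:00? ✓; end 10:25 >= 21:10? ✗ → no.
E: start 06:45 < 18:00? ✓; end 15:15 >= 21:10? ✗ → no.
H: start 09:20 < 18:00? ✓; end 12:05 >= 21:10? ✗ → no.
J: start 07:55 < 18:00? ✓; end 08:35 >= 21:10? ✗ → no.
K: start 18:35 < 18:00? ✗; end 20:00 >= 21:10? ✗ → no.
R: start 12:45 < 18:00? ✓; end 17:10 >= 21:10? ✗ → no.
Result: A.

A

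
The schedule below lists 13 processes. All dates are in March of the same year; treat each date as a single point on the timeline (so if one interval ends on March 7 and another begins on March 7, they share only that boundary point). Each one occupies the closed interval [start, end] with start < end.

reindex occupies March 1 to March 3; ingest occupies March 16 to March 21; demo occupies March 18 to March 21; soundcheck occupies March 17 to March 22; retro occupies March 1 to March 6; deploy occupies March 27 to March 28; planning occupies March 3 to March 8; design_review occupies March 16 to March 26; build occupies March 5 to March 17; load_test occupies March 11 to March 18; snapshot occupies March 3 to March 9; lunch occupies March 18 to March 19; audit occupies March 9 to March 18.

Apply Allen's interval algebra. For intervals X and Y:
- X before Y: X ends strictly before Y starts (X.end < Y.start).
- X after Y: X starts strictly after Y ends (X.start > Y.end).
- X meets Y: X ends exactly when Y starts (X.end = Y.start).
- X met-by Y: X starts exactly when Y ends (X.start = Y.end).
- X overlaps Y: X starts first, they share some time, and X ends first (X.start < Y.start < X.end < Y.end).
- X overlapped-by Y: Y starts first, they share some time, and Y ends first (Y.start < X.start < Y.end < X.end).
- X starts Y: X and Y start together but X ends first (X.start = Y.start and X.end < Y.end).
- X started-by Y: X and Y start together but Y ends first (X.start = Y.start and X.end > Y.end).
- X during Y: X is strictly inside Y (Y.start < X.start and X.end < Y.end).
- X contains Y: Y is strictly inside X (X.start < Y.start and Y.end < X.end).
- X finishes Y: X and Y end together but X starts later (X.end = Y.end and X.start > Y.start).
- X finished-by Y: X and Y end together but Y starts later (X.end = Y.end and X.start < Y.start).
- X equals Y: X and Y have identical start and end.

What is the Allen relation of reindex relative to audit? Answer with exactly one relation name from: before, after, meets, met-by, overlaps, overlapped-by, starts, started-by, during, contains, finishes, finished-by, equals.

before

reindex = [March 1, March 3]; audit = [March 9, March 18].
Compare endpoints: reindex.start < audit.start, reindex.start < audit.end, reindex.end < audit.start, reindex.end < audit.end.
That pattern is 'before'.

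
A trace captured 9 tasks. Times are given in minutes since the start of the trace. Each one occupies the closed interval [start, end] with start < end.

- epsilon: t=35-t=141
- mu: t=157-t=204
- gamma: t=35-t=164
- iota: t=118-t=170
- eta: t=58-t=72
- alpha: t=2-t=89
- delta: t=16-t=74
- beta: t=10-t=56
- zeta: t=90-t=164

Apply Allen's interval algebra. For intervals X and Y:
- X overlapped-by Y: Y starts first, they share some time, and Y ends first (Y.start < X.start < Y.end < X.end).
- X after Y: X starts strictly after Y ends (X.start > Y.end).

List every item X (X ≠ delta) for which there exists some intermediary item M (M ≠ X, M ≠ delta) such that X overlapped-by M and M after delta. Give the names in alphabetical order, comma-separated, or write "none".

Target delta = [t=16, t=74].
Intermediaries M with M after delta: iota, mu, zeta.
Via iota — items with X overlapped-by iota: mu.
Via mu — items with X overlapped-by mu: none.
Via zeta — items with X overlapped-by zeta: iota, mu.
Union: iota, mu.

iota, mu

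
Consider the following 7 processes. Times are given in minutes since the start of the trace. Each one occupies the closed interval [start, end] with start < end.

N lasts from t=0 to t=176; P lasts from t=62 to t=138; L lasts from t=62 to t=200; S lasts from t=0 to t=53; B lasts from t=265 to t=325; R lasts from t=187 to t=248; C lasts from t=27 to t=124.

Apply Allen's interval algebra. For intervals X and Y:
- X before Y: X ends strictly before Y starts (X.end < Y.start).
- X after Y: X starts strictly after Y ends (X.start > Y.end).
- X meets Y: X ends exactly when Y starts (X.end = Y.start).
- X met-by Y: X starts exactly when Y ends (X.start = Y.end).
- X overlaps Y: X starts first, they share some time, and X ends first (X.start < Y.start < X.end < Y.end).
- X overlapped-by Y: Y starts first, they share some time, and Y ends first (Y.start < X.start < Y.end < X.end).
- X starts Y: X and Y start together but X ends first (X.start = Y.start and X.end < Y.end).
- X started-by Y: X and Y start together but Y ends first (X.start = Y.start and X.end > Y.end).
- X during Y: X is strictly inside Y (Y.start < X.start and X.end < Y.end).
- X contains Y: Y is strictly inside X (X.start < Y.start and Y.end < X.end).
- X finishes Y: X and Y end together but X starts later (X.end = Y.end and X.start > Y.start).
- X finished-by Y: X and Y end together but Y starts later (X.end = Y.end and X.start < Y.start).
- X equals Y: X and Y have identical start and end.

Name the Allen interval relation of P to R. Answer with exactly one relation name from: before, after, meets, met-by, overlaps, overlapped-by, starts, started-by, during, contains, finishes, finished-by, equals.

before

P = [t=62, t=138]; R = [t=187, t=248].
Compare endpoints: P.start < R.start, P.start < R.end, P.end < R.start, P.end < R.end.
That pattern is 'before'.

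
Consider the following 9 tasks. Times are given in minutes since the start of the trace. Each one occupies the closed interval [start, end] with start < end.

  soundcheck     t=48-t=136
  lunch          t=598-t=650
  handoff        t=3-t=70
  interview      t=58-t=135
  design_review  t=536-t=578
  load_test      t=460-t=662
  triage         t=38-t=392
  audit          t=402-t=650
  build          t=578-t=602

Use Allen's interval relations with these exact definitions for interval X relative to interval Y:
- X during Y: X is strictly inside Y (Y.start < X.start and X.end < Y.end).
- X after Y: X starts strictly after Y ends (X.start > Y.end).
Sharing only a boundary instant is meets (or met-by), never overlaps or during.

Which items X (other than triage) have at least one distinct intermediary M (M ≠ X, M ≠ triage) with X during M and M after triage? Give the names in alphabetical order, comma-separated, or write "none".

build, design_review, lunch

Target triage = [t=38, t=392].
Intermediaries M with M after triage: audit, build, design_review, load_test, lunch.
Via audit — items with X during audit: build, design_review.
Via build — items with X during build: none.
Via design_review — items with X during design_review: none.
Via load_test — items with X during load_test: build, design_review, lunch.
Via lunch — items with X during lunch: none.
Union: build, design_review, lunch.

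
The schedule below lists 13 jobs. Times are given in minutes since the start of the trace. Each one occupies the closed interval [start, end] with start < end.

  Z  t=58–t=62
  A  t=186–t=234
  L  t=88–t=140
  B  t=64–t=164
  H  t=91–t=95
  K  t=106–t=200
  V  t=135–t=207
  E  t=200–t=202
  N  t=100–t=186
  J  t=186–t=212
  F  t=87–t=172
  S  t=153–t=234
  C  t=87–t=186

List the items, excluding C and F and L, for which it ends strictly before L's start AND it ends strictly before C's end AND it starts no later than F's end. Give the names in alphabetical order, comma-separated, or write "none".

Z

Conditions: its end is strictly before L's start (X.end < t=88) AND its end is strictly before C's end (X.end < t=186) AND its start is no later than F's end (X.start <= t=172).
A: end t=234 < t=88? ✗; end t=234 < t=186? ✗; start t=186 <= t=172? ✗ → no.
B: end t=164 < t=88? ✗; end t=164 < t=186? ✓; start t=64 <= t=172? ✓ → no.
E: end t=202 < t=88? ✗; end t=202 < t=186? ✗; start t=200 <= t=172? ✗ → no.
H: end t=95 < t=88? ✗; end t=95 < t=186? ✓; start t=91 <= t=172? ✓ → no.
J: end t=212 < t=88? ✗; end t=212 < t=186? ✗; start t=186 <= t=172? ✗ → no.
K: end t=200 < t=88? ✗; end t=200 < t=186? ✗; start t=106 <= t=172? ✓ → no.
N: end t=186 < t=88? ✗; end t=186 < t=186? ✗; start t=100 <= t=172? ✓ → no.
S: end t=234 < t=88? ✗; end t=234 < t=186? ✗; start t=153 <= t=172? ✓ → no.
V: end t=207 < t=88? ✗; end t=207 < t=186? ✗; start t=135 <= t=172? ✓ → no.
Z: end t=62 < t=88? ✓; end t=62 < t=186? ✓; start t=58 <= t=172? ✓ → yes.
Result: Z.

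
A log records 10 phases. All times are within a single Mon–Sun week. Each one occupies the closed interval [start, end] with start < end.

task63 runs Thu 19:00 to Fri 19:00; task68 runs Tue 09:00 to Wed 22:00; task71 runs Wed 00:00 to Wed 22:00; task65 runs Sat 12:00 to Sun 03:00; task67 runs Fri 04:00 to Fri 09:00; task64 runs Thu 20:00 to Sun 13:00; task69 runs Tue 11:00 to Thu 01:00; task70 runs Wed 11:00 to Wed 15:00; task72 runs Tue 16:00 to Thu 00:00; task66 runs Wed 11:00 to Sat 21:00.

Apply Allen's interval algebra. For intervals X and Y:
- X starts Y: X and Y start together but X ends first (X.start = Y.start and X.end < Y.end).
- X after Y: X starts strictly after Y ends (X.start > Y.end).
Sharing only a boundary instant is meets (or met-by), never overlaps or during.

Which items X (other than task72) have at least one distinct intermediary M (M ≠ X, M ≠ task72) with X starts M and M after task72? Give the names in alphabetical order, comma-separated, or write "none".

none

Target task72 = [Tue 16:00, Thu 00:00].
Intermediaries M with M after task72: task63, task64, task65, task67.
Via task63 — items with X starts task63: none.
Via task64 — items with X starts task64: none.
Via task65 — items with X starts task65: none.
Via task67 — items with X starts task67: none.
Union: none.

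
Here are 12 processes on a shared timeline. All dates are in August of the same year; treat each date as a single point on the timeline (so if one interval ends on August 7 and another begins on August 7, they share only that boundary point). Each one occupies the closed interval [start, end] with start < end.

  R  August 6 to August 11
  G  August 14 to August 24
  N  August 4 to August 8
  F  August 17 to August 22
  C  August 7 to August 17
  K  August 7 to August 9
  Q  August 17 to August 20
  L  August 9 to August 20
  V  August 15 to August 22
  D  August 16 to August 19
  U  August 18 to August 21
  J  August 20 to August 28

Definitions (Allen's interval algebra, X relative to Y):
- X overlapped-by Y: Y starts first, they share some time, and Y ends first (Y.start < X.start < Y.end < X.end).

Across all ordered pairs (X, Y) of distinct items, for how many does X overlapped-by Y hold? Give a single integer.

21

Checking all 132 ordered pairs for relation 'overlapped-by'; matching pairs in alphabetical order:
(C, N): C overlapped-by N ✓
(C, R): C overlapped-by R ✓
(D, C): D overlapped-by C ✓
(F, D): F overlapped-by D ✓
(F, L): F overlapped-by L ✓
(G, C): G overlapped-by C ✓
(G, L): G overlapped-by L ✓
(J, F): J overlapped-by F ✓
(J, G): J overlapped-by G ✓
(J, U): J overlapped-by U ✓
(J, V): J overlapped-by V ✓
(K, N): K overlapped-by N ✓
(L, C): L overlapped-by C ✓
(L, R): L overlapped-by R ✓
(Q, D): Q overlapped-by D ✓
(R, N): R overlapped-by N ✓
(U, D): U overlapped-by D ✓
(U, L): U overlapped-by L ✓
(U, Q): U overlapped-by Q ✓
(V, C): V overlapped-by C ✓
(V, L): V overlapped-by L ✓
Count: 21.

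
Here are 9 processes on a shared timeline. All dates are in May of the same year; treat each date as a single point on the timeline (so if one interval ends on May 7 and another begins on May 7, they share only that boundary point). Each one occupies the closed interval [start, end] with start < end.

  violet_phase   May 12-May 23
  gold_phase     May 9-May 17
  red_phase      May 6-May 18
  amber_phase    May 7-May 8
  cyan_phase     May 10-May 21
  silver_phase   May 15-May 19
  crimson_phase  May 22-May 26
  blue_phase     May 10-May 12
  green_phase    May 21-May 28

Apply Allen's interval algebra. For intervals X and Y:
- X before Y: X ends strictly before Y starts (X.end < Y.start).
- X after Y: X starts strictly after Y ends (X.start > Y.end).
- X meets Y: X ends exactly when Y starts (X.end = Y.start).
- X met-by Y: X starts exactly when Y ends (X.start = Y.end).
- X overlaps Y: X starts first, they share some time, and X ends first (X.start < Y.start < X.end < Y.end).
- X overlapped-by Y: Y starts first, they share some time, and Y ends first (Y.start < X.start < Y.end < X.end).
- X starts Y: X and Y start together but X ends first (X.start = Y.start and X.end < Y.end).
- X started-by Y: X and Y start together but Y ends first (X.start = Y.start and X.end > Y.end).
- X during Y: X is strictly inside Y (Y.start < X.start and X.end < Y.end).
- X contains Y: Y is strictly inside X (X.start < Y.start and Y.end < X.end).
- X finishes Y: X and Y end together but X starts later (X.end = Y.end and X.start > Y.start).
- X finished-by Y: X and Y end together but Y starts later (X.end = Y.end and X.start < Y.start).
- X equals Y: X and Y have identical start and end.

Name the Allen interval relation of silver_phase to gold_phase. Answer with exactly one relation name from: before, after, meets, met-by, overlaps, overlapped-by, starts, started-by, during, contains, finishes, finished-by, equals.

silver_phase = [May 15, May 19]; gold_phase = [May 9, May 17].
Compare endpoints: silver_phase.start > gold_phase.start, silver_phase.start < gold_phase.end, silver_phase.end > gold_phase.start, silver_phase.end > gold_phase.end.
That pattern is 'overlapped-by'.

overlapped-by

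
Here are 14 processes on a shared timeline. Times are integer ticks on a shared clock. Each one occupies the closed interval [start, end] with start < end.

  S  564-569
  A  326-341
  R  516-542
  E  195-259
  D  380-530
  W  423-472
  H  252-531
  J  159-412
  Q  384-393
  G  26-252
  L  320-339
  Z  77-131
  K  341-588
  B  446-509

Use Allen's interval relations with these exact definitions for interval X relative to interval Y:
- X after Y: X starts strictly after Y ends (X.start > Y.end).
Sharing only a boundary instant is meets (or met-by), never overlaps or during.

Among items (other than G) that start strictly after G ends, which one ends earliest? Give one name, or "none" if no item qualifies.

L

Target G = [26, 252].
A [326, 341] → after → candidate.
B [446, 509] → after → candidate.
D [380, 530] → after → candidate.
E [195, 259] → overlapped-by → excluded.
H [252, 531] → met-by → excluded.
J [159, 412] → overlapped-by → excluded.
K [341, 588] → after → candidate.
L [320, 339] → after → candidate.
Q [384, 393] → after → candidate.
R [516, 542] → after → candidate.
S [564, 569] → after → candidate.
W [423, 472] → after → candidate.
Z [77, 131] → during → excluded.
Among candidates, earliest end is 339 → L.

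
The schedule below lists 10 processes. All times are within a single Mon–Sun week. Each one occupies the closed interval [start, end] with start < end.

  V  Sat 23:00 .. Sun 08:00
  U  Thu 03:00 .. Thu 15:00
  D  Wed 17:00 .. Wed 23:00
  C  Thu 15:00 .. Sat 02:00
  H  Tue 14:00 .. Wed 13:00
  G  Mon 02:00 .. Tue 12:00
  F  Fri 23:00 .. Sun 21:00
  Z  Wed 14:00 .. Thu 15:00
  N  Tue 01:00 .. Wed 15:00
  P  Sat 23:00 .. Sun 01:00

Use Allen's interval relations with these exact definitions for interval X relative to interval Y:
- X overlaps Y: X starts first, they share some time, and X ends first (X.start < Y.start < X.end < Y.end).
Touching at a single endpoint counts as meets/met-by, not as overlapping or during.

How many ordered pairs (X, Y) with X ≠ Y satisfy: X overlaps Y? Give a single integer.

Checking all 90 ordered pairs for relation 'overlaps'; matching pairs in alphabetical order:
(C, F): C overlaps F ✓
(G, N): G overlaps N ✓
(N, Z): N overlaps Z ✓
Count: 3.

3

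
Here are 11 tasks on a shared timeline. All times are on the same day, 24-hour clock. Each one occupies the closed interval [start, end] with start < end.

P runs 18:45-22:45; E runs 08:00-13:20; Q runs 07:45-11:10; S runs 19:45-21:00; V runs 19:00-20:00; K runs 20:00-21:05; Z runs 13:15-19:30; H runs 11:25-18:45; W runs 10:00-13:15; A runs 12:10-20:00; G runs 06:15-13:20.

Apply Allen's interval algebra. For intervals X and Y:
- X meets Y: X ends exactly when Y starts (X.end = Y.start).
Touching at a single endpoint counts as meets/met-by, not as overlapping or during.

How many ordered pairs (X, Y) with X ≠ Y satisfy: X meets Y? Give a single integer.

Checking all 110 ordered pairs for relation 'meets'; matching pairs in alphabetical order:
(A, K): A meets K ✓
(H, P): H meets P ✓
(V, K): V meets K ✓
(W, Z): W meets Z ✓
Count: 4.

4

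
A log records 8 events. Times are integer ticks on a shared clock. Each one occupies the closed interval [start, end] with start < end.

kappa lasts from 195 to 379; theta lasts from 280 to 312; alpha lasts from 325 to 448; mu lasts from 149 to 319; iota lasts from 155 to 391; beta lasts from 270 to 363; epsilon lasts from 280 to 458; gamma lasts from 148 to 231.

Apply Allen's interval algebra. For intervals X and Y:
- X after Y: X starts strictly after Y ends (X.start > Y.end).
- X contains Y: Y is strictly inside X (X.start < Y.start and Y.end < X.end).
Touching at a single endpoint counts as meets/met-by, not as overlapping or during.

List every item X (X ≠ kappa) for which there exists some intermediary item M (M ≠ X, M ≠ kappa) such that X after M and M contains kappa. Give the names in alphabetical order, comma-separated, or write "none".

Target kappa = [195, 379].
Intermediaries M with M contains kappa: iota.
Via iota — items with X after iota: none.
Union: none.

none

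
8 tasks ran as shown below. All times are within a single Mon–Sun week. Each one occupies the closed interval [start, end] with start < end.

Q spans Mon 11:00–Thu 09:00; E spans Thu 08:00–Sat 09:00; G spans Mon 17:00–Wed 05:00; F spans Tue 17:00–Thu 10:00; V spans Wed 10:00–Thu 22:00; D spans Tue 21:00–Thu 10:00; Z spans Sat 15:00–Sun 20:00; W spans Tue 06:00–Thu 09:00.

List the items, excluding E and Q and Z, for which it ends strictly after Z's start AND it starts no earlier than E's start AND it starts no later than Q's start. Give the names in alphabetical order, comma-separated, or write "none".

none

Conditions: its end is strictly after Z's start (X.end > Sat 15:00) AND its start is no earlier than E's start (X.start >= Thu 08:00) AND its start is no later than Q's start (X.start <= Mon 11:00).
D: end Thu 10:00 > Sat 15:00? ✗; start Tue 21:00 >= Thu 08:00? ✗; start Tue 21:00 <= Mon 11:00? ✗ → no.
F: end Thu 10:00 > Sat 15:00? ✗; start Tue 17:00 >= Thu 08:00? ✗; start Tue 17:00 <= Mon 11:00? ✗ → no.
G: end Wed 05:00 > Sat 15:00? ✗; start Mon 17:00 >= Thu 08:00? ✗; start Mon 17:00 <= Mon 11:00? ✗ → no.
V: end Thu 22:00 > Sat 15:00? ✗; start Wed 10:00 >= Thu 08:00? ✗; start Wed 10:00 <= Mon 11:00? ✗ → no.
W: end Thu 09:00 > Sat 15:00? ✗; start Tue 06:00 >= Thu 08:00? ✗; start Tue 06:00 <= Mon 11:00? ✗ → no.
Result: none.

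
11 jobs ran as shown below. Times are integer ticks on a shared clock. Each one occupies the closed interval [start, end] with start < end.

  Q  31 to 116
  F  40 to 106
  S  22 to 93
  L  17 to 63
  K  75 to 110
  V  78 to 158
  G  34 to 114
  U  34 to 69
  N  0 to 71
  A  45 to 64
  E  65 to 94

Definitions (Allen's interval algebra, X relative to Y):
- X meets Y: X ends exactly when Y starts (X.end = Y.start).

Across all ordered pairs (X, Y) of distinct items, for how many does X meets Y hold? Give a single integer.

Checking all 110 ordered pairs for relation 'meets'; matching pairs in alphabetical order:
No pair satisfies it.
Count: 0.

0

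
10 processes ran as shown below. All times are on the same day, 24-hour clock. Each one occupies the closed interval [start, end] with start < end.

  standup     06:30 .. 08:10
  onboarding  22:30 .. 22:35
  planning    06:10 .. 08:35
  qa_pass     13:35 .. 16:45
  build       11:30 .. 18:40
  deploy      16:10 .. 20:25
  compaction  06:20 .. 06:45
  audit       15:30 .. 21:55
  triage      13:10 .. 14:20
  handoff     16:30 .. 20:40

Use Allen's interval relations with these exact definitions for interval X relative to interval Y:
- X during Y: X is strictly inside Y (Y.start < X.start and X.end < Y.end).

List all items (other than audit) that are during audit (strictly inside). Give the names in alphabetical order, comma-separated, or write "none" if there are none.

deploy, handoff

Target audit = [15:30, 21:55].
build [11:30, 18:40] → overlaps → no.
compaction [06:20, 06:45] → before → no.
deploy [16:10, 20:25] → during → yes.
handoff [16:30, 20:40] → during → yes.
onboarding [22:30, 22:35] → after → no.
planning [06:10, 08:35] → before → no.
qa_pass [13:35, 16:45] → overlaps → no.
standup [06:30, 08:10] → before → no.
triage [13:10, 14:20] → before → no.
Result: deploy, handoff.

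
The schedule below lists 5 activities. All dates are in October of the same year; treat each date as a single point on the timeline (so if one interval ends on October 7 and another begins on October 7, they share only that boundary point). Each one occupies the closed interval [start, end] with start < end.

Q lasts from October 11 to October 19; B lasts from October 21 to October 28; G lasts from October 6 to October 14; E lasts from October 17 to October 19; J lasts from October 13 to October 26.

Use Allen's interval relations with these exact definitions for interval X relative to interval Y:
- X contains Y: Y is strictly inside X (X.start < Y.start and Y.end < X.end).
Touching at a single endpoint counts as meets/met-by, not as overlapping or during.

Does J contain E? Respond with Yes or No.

Yes

J = [October 13, October 26], E = [October 17, October 19].
Actual relation of J to E: contains.
Asked whether 'contains' holds → Yes.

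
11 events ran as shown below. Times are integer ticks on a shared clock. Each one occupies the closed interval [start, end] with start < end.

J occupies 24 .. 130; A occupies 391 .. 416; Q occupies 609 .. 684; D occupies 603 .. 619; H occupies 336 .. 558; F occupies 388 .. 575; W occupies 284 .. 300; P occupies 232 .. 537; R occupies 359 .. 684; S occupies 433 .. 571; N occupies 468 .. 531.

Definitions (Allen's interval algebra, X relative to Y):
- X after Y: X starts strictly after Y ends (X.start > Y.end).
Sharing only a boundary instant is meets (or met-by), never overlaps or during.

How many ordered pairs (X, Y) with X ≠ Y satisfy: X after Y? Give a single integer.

Checking all 110 ordered pairs for relation 'after'; matching pairs in alphabetical order:
(A, J): A after J ✓
(A, W): A after W ✓
(D, A): D after A ✓
(D, F): D after F ✓
(D, H): D after H ✓
(D, J): D after J ✓
(D, N): D after N ✓
(D, P): D after P ✓
(D, S): D after S ✓
(D, W): D after W ✓
(F, J): F after J ✓
(F, W): F after W ✓
(H, J): H after J ✓
(H, W): H after W ✓
(N, A): N after A ✓
(N, J): N after J ✓
(N, W): N after W ✓
(P, J): P after J ✓
(Q, A): Q after A ✓
(Q, F): Q after F ✓
(Q, H): Q after H ✓
(Q, J): Q after J ✓
(Q, N): Q after N ✓
(Q, P): Q after P ✓
... plus 8 further pairs not listed.
Count: 32.

32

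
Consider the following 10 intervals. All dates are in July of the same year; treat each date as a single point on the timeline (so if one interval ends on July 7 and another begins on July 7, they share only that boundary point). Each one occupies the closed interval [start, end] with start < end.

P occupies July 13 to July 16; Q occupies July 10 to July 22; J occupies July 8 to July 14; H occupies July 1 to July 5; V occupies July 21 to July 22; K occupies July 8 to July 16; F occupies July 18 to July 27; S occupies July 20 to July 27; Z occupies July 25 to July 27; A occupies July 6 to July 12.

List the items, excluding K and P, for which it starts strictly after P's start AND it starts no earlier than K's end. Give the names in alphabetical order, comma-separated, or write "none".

F, S, V, Z

Conditions: its start is strictly after P's start (X.start > July 13) AND its start is no earlier than K's end (X.start >= July 16).
A: start July 6 > July 13? ✗; start July 6 >= July 16? ✗ → no.
F: start July 18 > July 13? ✓; start July 18 >= July 16? ✓ → yes.
H: start July 1 > July 13? ✗; start July 1 >= July 16? ✗ → no.
J: start July 8 > July 13? ✗; start July 8 >= July 16? ✗ → no.
Q: start July 10 > July 13? ✗; start July 10 >= July 16? ✗ → no.
S: start July 20 > July 13? ✓; start July 20 >= July 16? ✓ → yes.
V: start July 21 > July 13? ✓; start July 21 >= July 16? ✓ → yes.
Z: start July 25 > July 13? ✓; start July 25 >= July 16? ✓ → yes.
Result: F, S, V, Z.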